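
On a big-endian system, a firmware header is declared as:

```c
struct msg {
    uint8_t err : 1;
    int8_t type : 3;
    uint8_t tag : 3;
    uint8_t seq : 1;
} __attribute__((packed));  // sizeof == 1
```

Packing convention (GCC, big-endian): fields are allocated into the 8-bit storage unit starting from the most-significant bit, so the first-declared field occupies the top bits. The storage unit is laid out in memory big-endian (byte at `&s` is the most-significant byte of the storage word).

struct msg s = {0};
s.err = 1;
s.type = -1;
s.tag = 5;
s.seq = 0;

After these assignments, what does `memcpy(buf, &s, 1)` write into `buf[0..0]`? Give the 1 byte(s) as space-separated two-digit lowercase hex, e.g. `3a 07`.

fa

err:1 = 1 → 0x1 << 7 → word 0x80
type:3 = -1 → 0x7 << 4 → word 0xf0
tag:3 = 5 → 0x5 << 1 → word 0xfa
seq:1 = 0 → 0x0 << 0 → word 0xfa
word = 0xfa → big-endian bytes:
  [0]=0xfa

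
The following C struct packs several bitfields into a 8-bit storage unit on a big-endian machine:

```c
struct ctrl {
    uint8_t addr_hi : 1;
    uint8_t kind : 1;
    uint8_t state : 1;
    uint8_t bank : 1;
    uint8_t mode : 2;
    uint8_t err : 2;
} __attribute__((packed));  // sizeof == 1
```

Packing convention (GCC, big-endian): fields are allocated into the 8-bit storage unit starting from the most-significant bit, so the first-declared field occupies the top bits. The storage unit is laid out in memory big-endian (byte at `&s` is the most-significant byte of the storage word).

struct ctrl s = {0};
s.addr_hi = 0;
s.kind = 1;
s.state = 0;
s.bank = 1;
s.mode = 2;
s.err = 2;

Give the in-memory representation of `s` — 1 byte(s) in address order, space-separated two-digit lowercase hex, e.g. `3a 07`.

addr_hi (1b) val=0 bits=0x0 at bit 7: 0x00
kind (1b) val=1 bits=0x1 at bit 6: 0x40
state (1b) val=0 bits=0x0 at bit 5: 0x40
bank (1b) val=1 bits=0x1 at bit 4: 0x50
mode (2b) val=2 bits=0x2 at bit 2: 0x58
err (2b) val=2 bits=0x2 at bit 0: 0x5a
word = 0x5a → big-endian bytes:
  [0]=0x5a

5a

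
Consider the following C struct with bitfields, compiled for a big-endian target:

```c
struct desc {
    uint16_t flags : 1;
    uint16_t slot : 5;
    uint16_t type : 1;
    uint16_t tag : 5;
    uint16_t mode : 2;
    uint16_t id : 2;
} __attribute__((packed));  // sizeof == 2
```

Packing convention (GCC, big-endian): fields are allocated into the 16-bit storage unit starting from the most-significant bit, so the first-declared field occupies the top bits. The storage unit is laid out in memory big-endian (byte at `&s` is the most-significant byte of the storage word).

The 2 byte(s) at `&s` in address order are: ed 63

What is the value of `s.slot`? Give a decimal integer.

27

[0]=0xed [1]=0x63 (big-endian) → word 0xed63
flags [15+:1] = (word>>15) & 0x1 = 1
slot [10+:5] = (word>>10) & 0x1f = 27  ←
type [9+:1] = (word>>9) & 0x1 = 0
tag [4+:5] = (word>>4) & 0x1f = 22
mode [2+:2] = (word>>2) & 0x3 = 0
id [0+:2] = (word>>0) & 0x3 = 3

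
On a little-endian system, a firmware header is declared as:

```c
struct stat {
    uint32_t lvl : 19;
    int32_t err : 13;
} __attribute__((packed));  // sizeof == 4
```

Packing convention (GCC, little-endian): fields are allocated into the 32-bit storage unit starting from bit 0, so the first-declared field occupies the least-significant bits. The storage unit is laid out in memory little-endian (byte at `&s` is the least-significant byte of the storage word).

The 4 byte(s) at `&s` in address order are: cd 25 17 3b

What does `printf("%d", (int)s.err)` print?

[0]=0xcd [1]=0x25 [2]=0x17 [3]=0x3b (little-endian) → word 0x3b1725cd
lvl:19 @ bit 0 → (0x3b1725cd>>0)&0x7ffff = 0x725cd
err:13 @ bit 19 → (0x3b1725cd>>19)&0x1fff = 0x762  ←
err signed 13b, MSB=0: value = 1890

1890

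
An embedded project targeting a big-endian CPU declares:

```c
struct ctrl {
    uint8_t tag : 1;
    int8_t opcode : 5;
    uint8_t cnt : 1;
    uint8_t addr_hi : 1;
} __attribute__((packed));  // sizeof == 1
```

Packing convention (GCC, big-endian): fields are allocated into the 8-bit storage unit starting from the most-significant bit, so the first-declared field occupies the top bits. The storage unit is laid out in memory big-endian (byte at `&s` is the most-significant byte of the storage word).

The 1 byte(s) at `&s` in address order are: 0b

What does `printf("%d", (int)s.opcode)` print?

2

[0]=0x0b (big-endian) → word 0x0b
tag [7+:1] = (word>>7) & 0x1 = 0
opcode [2+:5] = (word>>2) & 0x1f = 2  ←
cnt [1+:1] = (word>>1) & 0x1 = 1
addr_hi [0+:1] = (word>>0) & 0x1 = 1
opcode signed 5b, MSB=0: value = 2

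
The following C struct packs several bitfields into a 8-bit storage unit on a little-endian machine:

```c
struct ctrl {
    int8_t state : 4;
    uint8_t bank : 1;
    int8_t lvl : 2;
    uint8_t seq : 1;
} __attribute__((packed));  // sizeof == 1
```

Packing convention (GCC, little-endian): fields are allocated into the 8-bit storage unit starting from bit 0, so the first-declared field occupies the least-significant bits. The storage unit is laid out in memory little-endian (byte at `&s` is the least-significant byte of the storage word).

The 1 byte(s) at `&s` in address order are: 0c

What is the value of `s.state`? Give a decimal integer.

-4

[0]=0x0c (little-endian) → word 0x0c
state [0+:4] = (word>>0) & 0xf = 12  ←
bank [4+:1] = (word>>4) & 0x1 = 0
lvl [5+:2] = (word>>5) & 0x3 = 0
seq [7+:1] = (word>>7) & 0x1 = 0
state signed 4b, MSB=1: 12 - 16 = -4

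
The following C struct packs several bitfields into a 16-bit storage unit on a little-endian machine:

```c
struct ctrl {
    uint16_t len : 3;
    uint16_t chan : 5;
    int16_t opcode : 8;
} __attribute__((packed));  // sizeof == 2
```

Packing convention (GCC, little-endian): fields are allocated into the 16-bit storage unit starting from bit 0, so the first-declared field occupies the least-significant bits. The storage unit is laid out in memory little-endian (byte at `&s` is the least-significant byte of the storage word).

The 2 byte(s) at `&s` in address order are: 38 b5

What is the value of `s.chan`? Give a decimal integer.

[0]=0x38 [1]=0xb5 (little-endian) → word 0xb538
len [0+:3] = (word>>0) & 0x7 = 0
chan [3+:5] = (word>>3) & 0x1f = 7  ←
opcode [8+:8] = (word>>8) & 0xff = 181

7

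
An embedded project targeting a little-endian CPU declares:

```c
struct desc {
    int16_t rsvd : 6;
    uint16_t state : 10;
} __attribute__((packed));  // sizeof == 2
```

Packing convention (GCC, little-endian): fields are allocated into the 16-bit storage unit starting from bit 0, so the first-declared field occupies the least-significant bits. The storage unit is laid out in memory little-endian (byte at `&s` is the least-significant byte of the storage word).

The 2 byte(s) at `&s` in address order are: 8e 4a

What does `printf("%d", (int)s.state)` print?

298

[0]=0x8e [1]=0x4a (little-endian) → word 0x4a8e
rsvd [0+:6] = (word>>0) & 0x3f = 14
state [6+:10] = (word>>6) & 0x3ff = 298  ←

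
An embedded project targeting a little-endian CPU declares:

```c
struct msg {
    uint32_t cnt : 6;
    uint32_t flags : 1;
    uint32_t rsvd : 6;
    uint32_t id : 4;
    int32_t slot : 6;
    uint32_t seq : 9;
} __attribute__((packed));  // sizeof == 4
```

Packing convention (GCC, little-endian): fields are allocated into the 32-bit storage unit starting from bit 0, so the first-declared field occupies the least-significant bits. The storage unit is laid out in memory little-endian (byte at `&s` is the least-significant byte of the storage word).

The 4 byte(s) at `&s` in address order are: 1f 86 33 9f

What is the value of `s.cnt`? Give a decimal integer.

[0]=0x1f [1]=0x86 [2]=0x33 [3]=0x9f (little-endian) → word 0x9f33861f
cnt:6 @ bit 0 → (0x9f33861f>>0)&0x3f = 0x1f  ←
flags:1 @ bit 6 → (0x9f33861f>>6)&0x1 = 0x0
rsvd:6 @ bit 7 → (0x9f33861f>>7)&0x3f = 0xc
id:4 @ bit 13 → (0x9f33861f>>13)&0xf = 0xc
slot:6 @ bit 17 → (0x9f33861f>>17)&0x3f = 0x19
seq:9 @ bit 23 → (0x9f33861f>>23)&0x1ff = 0x13e

31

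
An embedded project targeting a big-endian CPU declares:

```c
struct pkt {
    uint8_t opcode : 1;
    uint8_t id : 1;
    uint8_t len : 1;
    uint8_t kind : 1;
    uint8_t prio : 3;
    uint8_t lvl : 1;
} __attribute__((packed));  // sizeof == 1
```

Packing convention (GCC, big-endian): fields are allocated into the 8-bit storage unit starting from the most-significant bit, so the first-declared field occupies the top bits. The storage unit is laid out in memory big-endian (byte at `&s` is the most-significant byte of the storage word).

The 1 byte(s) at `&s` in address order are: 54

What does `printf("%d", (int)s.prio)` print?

2

[0]=0x54 (big-endian) → word 0x54
opcode:1 @ bit 7 → (0x54>>7)&0x1 = 0x0
id:1 @ bit 6 → (0x54>>6)&0x1 = 0x1
len:1 @ bit 5 → (0x54>>5)&0x1 = 0x0
kind:1 @ bit 4 → (0x54>>4)&0x1 = 0x1
prio:3 @ bit 1 → (0x54>>1)&0x7 = 0x2  ←
lvl:1 @ bit 0 → (0x54>>0)&0x1 = 0x0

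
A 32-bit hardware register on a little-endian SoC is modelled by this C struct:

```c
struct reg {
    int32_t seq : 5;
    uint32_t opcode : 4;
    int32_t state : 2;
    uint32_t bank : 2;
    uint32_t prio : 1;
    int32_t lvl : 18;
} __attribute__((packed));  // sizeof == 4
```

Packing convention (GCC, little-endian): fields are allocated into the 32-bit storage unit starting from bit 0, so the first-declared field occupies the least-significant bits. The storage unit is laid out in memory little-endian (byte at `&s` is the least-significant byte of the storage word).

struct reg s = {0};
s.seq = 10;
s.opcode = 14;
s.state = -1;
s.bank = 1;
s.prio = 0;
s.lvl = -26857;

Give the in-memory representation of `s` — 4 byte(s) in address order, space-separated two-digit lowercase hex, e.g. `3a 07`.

ca cf c5 e5

[0+:5] seq=10 & 0x1f = 0xa; word=0x0000000a
[5+:4] opcode=14 & 0xf = 0xe; word=0x000001ca
[9+:2] state=-1 & 0x3 = 0x3; word=0x000007ca
[11+:2] bank=1 & 0x3 = 0x1; word=0x00000fca
[13+:1] prio=0 & 0x1 = 0x0; word=0x00000fca
[14+:18] lvl=-26857 & 0x3ffff = 0x39717; word=0xe5c5cfca
word = 0xe5c5cfca → little-endian bytes:
  [0]=0xca  [1]=0xcf  [2]=0xc5  [3]=0xe5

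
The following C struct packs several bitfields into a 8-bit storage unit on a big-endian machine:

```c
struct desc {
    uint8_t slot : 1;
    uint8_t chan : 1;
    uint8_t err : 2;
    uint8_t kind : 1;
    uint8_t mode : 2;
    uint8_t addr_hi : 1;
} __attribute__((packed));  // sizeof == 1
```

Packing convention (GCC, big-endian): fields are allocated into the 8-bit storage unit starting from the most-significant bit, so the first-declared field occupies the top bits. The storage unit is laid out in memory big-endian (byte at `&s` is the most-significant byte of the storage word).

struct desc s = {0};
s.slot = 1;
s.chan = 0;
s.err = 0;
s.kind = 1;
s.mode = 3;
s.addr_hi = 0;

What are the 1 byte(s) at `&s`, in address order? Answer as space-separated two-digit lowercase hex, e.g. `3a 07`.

8e

slot (1b) val=1 bits=0x1 at bit 7: 0x80
chan (1b) val=0 bits=0x0 at bit 6: 0x80
err (2b) val=0 bits=0x0 at bit 4: 0x80
kind (1b) val=1 bits=0x1 at bit 3: 0x88
mode (2b) val=3 bits=0x3 at bit 1: 0x8e
addr_hi (1b) val=0 bits=0x0 at bit 0: 0x8e
word = 0x8e → big-endian bytes:
  [0]=0x8e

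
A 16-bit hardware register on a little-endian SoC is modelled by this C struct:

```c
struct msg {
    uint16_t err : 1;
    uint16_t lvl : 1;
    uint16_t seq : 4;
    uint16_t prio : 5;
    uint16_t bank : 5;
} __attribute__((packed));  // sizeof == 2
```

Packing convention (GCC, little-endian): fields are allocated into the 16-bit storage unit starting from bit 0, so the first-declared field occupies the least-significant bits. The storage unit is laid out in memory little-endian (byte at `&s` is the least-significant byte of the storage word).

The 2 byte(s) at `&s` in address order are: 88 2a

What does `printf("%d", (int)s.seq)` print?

[0]=0x88 [1]=0x2a (little-endian) → word 0x2a88
err [0+:1] = (word>>0) & 0x1 = 0
lvl [1+:1] = (word>>1) & 0x1 = 0
seq [2+:4] = (word>>2) & 0xf = 2  ←
prio [6+:5] = (word>>6) & 0x1f = 10
bank [11+:5] = (word>>11) & 0x1f = 5

2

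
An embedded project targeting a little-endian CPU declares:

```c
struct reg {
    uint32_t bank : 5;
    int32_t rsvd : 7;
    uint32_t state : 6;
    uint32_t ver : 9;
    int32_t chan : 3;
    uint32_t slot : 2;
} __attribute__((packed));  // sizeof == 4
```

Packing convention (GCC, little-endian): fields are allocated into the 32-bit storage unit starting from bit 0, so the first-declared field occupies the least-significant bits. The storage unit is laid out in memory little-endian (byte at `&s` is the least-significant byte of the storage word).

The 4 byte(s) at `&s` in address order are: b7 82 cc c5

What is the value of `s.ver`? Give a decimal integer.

[0]=0xb7 [1]=0x82 [2]=0xcc [3]=0xc5 (little-endian) → word 0xc5cc82b7
bank [0+:5] = (word>>0) & 0x1f = 23
rsvd [5+:7] = (word>>5) & 0x7f = 21
state [12+:6] = (word>>12) & 0x3f = 8
ver [18+:9] = (word>>18) & 0x1ff = 371  ←
chan [27+:3] = (word>>27) & 0x7 = 0
slot [30+:2] = (word>>30) & 0x3 = 3

371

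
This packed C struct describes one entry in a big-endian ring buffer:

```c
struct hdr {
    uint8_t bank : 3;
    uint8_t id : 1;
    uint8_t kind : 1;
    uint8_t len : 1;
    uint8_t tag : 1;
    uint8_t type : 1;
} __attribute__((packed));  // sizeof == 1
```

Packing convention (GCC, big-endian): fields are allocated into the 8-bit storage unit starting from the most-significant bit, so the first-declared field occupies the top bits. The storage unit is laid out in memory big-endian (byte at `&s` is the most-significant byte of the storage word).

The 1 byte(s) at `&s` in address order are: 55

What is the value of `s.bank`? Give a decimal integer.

2

[0]=0x55 (big-endian) → word 0x55
bank [5+:3] = (word>>5) & 0x7 = 2  ←
id [4+:1] = (word>>4) & 0x1 = 1
kind [3+:1] = (word>>3) & 0x1 = 0
len [2+:1] = (word>>2) & 0x1 = 1
tag [1+:1] = (word>>1) & 0x1 = 0
type [0+:1] = (word>>0) & 0x1 = 1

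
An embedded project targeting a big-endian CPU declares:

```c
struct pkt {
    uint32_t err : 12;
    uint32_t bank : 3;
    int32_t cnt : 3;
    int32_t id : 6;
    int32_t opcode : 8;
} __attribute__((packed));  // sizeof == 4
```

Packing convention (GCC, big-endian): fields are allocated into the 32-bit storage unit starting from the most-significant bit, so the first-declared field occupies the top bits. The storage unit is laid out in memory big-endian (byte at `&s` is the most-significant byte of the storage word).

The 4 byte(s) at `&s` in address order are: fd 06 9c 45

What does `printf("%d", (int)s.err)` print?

[0]=0xfd [1]=0x06 [2]=0x9c [3]=0x45 (big-endian) → word 0xfd069c45
err [20+:12] = (word>>20) & 0xfff = 4048  ←
bank [17+:3] = (word>>17) & 0x7 = 3
cnt [14+:3] = (word>>14) & 0x7 = 2
id [8+:6] = (word>>8) & 0x3f = 28
opcode [0+:8] = (word>>0) & 0xff = 69

4048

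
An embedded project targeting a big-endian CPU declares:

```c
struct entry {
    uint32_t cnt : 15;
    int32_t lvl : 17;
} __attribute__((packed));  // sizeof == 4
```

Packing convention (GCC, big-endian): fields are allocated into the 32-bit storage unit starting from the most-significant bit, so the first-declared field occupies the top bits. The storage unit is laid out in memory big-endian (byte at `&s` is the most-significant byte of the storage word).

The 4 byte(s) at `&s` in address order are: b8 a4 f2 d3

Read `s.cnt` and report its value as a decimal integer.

[0]=0xb8 [1]=0xa4 [2]=0xf2 [3]=0xd3 (big-endian) → word 0xb8a4f2d3
cnt [17+:15] = (word>>17) & 0x7fff = 23634  ←
lvl [0+:17] = (word>>0) & 0x1ffff = 62163

23634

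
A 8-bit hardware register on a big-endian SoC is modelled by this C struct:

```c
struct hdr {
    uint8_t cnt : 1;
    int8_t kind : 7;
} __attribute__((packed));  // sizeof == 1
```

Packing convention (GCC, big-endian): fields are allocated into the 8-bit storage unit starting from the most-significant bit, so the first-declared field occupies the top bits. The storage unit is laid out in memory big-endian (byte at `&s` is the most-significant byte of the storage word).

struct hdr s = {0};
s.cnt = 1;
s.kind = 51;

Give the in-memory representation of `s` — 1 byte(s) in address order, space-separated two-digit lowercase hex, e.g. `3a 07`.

cnt (1b) val=1 bits=0x1 at bit 7: 0x80
kind (7b) val=51 bits=0x33 at bit 0: 0xb3
word = 0xb3 → big-endian bytes:
  [0]=0xb3

b3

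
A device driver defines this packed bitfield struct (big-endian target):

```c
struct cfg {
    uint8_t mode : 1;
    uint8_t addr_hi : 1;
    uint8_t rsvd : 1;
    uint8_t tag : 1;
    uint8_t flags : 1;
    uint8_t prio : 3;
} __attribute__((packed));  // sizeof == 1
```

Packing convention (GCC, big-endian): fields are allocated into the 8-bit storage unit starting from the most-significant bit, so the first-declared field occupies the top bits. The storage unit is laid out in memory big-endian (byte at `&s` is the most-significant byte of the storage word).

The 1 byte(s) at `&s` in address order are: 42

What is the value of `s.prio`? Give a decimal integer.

[0]=0x42 (big-endian) → word 0x42
mode:1 @ bit 7 → (0x42>>7)&0x1 = 0x0
addr_hi:1 @ bit 6 → (0x42>>6)&0x1 = 0x1
rsvd:1 @ bit 5 → (0x42>>5)&0x1 = 0x0
tag:1 @ bit 4 → (0x42>>4)&0x1 = 0x0
flags:1 @ bit 3 → (0x42>>3)&0x1 = 0x0
prio:3 @ bit 0 → (0x42>>0)&0x7 = 0x2  ←

2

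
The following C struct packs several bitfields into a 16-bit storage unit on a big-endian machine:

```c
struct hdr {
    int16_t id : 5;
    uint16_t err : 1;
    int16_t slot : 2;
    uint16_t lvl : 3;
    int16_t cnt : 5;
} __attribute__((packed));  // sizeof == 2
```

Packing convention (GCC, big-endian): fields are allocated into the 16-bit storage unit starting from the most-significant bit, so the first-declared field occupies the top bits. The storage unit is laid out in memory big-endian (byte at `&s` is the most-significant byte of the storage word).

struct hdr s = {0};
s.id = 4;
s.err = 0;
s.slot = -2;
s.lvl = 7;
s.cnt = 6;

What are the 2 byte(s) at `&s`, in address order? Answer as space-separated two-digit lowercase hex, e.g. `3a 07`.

id (5b) val=4 bits=0x4 at bit 11: 0x2000
err (1b) val=0 bits=0x0 at bit 10: 0x2000
slot (2b) val=-2 bits=0x2 at bit 8: 0x2200
lvl (3b) val=7 bits=0x7 at bit 5: 0x22e0
cnt (5b) val=6 bits=0x6 at bit 0: 0x22e6
word = 0x22e6 → big-endian bytes:
  [0]=0x22  [1]=0xe6

22 e6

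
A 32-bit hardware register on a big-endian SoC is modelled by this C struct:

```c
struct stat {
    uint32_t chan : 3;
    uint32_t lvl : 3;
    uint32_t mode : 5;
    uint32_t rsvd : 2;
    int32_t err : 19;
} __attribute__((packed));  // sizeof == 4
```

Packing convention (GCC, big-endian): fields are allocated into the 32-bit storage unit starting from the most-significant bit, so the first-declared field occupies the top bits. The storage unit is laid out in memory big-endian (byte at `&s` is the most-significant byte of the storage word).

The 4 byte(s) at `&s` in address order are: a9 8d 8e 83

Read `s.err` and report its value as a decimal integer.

-160125

[0]=0xa9 [1]=0x8d [2]=0x8e [3]=0x83 (big-endian) → word 0xa98d8e83
chan:3 @ bit 29 → (0xa98d8e83>>29)&0x7 = 0x5
lvl:3 @ bit 26 → (0xa98d8e83>>26)&0x7 = 0x2
mode:5 @ bit 21 → (0xa98d8e83>>21)&0x1f = 0xc
rsvd:2 @ bit 19 → (0xa98d8e83>>19)&0x3 = 0x1
err:19 @ bit 0 → (0xa98d8e83>>0)&0x7ffff = 0x58e83  ←
err signed 19b, MSB=1: 364163 - 524288 = -160125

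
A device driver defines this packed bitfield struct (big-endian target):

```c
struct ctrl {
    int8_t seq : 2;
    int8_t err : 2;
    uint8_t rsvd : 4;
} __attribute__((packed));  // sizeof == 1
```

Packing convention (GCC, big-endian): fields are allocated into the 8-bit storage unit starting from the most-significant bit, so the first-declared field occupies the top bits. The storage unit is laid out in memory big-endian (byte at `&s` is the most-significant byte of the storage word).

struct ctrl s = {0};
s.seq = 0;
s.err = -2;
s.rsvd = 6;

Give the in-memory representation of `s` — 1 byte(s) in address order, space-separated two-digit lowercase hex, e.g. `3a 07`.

[6+:2] seq=0 & 0x3 = 0x0; word=0x00
[4+:2] err=-2 & 0x3 = 0x2; word=0x20
[0+:4] rsvd=6 & 0xf = 0x6; word=0x26
word = 0x26 → big-endian bytes:
  [0]=0x26

26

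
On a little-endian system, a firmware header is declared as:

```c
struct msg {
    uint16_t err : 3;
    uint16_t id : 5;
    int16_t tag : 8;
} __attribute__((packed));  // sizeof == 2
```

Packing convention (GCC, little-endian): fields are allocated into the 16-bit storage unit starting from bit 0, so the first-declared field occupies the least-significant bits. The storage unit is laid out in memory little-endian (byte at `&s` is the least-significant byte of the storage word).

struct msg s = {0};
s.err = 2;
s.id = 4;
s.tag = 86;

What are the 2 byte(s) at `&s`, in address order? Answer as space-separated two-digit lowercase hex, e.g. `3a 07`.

[0+:3] err=2 & 0x7 = 0x2; word=0x0002
[3+:5] id=4 & 0x1f = 0x4; word=0x0022
[8+:8] tag=86 & 0xff = 0x56; word=0x5622
word = 0x5622 → little-endian bytes:
  [0]=0x22  [1]=0x56

22 56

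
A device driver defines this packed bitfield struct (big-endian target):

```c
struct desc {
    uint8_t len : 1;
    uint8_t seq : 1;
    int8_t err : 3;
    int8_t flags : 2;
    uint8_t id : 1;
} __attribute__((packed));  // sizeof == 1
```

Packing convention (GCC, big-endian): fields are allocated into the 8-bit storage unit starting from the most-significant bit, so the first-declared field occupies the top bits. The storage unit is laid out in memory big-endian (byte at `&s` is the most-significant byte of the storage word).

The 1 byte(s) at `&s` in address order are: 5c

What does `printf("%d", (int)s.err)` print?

3

[0]=0x5c (big-endian) → word 0x5c
len:1 @ bit 7 → (0x5c>>7)&0x1 = 0x0
seq:1 @ bit 6 → (0x5c>>6)&0x1 = 0x1
err:3 @ bit 3 → (0x5c>>3)&0x7 = 0x3  ←
flags:2 @ bit 1 → (0x5c>>1)&0x3 = 0x2
id:1 @ bit 0 → (0x5c>>0)&0x1 = 0x0
err signed 3b, MSB=0: value = 3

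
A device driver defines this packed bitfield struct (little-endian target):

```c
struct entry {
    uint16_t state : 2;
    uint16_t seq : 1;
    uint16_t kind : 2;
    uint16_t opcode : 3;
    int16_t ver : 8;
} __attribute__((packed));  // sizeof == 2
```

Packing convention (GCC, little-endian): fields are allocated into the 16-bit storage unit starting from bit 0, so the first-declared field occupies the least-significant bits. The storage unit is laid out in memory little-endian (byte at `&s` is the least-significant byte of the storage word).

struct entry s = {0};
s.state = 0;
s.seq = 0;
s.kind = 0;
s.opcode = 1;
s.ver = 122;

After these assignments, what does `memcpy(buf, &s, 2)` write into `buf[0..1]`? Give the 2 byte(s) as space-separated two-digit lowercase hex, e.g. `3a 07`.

state:2 = 0 → 0x0 << 0 → word 0x0000
seq:1 = 0 → 0x0 << 2 → word 0x0000
kind:2 = 0 → 0x0 << 3 → word 0x0000
opcode:3 = 1 → 0x1 << 5 → word 0x0020
ver:8 = 122 → 0x7a << 8 → word 0x7a20
word = 0x7a20 → little-endian bytes:
  [0]=0x20  [1]=0x7a

20 7a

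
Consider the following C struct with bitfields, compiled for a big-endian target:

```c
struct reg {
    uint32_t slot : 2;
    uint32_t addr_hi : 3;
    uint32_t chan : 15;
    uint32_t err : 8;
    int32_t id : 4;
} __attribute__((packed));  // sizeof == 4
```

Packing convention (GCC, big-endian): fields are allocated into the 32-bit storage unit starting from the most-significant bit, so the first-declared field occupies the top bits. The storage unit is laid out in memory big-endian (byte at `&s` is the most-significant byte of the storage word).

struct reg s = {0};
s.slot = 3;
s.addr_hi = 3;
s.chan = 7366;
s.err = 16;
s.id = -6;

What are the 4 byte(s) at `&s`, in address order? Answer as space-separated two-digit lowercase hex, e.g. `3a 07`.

slot:2 = 3 → 0x3 << 30 → word 0xc0000000
addr_hi:3 = 3 → 0x3 << 27 → word 0xd8000000
chan:15 = 7366 → 0x1cc6 << 12 → word 0xd9cc6000
err:8 = 16 → 0x10 << 4 → word 0xd9cc6100
id:4 = -6 → 0xa << 0 → word 0xd9cc610a
word = 0xd9cc610a → big-endian bytes:
  [0]=0xd9  [1]=0xcc  [2]=0x61  [3]=0x0a

d9 cc 61 0a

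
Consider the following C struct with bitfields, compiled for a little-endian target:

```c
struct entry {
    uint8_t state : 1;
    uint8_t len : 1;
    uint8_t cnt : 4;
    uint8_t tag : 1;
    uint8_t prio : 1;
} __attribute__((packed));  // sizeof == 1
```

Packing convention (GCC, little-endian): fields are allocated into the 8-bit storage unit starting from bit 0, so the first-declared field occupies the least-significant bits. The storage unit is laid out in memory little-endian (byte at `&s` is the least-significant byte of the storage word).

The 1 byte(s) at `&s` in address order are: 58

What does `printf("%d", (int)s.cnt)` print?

6

[0]=0x58 (little-endian) → word 0x58
state:1 @ bit 0 → (0x58>>0)&0x1 = 0x0
len:1 @ bit 1 → (0x58>>1)&0x1 = 0x0
cnt:4 @ bit 2 → (0x58>>2)&0xf = 0x6  ←
tag:1 @ bit 6 → (0x58>>6)&0x1 = 0x1
prio:1 @ bit 7 → (0x58>>7)&0x1 = 0x0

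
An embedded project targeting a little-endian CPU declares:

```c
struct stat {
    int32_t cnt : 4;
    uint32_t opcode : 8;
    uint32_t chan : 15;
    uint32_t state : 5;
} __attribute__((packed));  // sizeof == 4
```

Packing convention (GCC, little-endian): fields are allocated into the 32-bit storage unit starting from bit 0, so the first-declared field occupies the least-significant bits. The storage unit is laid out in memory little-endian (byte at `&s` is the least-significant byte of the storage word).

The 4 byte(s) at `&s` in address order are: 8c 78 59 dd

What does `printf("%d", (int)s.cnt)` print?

-4

[0]=0x8c [1]=0x78 [2]=0x59 [3]=0xdd (little-endian) → word 0xdd59788c
cnt:4 @ bit 0 → (0xdd59788c>>0)&0xf = 0xc  ←
opcode:8 @ bit 4 → (0xdd59788c>>4)&0xff = 0x88
chan:15 @ bit 12 → (0xdd59788c>>12)&0x7fff = 0x5597
state:5 @ bit 27 → (0xdd59788c>>27)&0x1f = 0x1b
cnt signed 4b, MSB=1: 12 - 16 = -4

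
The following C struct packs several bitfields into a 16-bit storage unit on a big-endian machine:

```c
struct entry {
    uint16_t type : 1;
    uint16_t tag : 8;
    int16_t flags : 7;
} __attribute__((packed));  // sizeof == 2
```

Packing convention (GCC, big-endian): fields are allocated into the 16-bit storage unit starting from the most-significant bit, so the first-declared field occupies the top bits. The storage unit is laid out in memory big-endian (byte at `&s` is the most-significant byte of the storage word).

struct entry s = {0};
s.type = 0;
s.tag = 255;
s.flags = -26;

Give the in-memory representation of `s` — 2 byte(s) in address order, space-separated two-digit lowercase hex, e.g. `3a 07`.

[15+:1] type=0 & 0x1 = 0x0; word=0x0000
[7+:8] tag=255 & 0xff = 0xff; word=0x7f80
[0+:7] flags=-26 & 0x7f = 0x66; word=0x7fe6
word = 0x7fe6 → big-endian bytes:
  [0]=0x7f  [1]=0xe6

7f e6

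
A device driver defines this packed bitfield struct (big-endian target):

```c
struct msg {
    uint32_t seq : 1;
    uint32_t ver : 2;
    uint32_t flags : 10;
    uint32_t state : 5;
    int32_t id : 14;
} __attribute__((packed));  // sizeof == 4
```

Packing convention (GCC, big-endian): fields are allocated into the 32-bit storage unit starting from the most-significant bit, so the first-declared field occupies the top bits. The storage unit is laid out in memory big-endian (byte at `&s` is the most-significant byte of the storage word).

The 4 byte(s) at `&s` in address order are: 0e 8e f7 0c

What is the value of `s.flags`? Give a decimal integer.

[0]=0x0e [1]=0x8e [2]=0xf7 [3]=0x0c (big-endian) → word 0x0e8ef70c
seq:1 @ bit 31 → (0x0e8ef70c>>31)&0x1 = 0x0
ver:2 @ bit 29 → (0x0e8ef70c>>29)&0x3 = 0x0
flags:10 @ bit 19 → (0x0e8ef70c>>19)&0x3ff = 0x1d1  ←
state:5 @ bit 14 → (0x0e8ef70c>>14)&0x1f = 0x1b
id:14 @ bit 0 → (0x0e8ef70c>>0)&0x3fff = 0x370c

465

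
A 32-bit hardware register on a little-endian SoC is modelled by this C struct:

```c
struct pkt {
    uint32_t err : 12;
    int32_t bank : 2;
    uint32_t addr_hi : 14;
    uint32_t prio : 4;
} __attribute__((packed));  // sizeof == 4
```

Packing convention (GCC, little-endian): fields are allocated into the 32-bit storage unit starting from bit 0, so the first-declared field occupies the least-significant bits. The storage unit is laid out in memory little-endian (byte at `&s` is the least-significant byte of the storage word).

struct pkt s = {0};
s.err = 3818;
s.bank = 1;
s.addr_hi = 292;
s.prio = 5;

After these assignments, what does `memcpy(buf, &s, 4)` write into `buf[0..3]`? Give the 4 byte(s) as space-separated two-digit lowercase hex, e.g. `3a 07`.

ea 1e 49 50

err:12 = 3818 → 0xeea << 0 → word 0x00000eea
bank:2 = 1 → 0x1 << 12 → word 0x00001eea
addr_hi:14 = 292 → 0x124 << 14 → word 0x00491eea
prio:4 = 5 → 0x5 << 28 → word 0x50491eea
word = 0x50491eea → little-endian bytes:
  [0]=0xea  [1]=0x1e  [2]=0x49  [3]=0x50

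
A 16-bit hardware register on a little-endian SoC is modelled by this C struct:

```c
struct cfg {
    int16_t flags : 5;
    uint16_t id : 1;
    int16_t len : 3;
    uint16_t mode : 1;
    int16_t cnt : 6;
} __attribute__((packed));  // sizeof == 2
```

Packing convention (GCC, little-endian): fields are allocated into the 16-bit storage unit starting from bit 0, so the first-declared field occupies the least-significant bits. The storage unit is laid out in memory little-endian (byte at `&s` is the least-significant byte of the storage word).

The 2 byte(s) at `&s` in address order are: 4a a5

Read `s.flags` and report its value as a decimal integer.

[0]=0x4a [1]=0xa5 (little-endian) → word 0xa54a
flags:5 @ bit 0 → (0xa54a>>0)&0x1f = 0xa  ←
id:1 @ bit 5 → (0xa54a>>5)&0x1 = 0x0
len:3 @ bit 6 → (0xa54a>>6)&0x7 = 0x5
mode:1 @ bit 9 → (0xa54a>>9)&0x1 = 0x0
cnt:6 @ bit 10 → (0xa54a>>10)&0x3f = 0x29
flags signed 5b, MSB=0: value = 10

10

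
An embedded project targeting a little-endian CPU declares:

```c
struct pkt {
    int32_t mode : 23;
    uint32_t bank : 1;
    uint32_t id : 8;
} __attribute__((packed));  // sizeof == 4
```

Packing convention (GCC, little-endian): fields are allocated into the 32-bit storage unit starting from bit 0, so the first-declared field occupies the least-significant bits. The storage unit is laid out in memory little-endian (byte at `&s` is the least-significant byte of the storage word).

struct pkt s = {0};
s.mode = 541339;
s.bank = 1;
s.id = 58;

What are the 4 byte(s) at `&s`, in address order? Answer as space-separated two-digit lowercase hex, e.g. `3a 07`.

9b 42 88 3a

mode:23 = 541339 → 0x8429b << 0 → word 0x0008429b
bank:1 = 1 → 0x1 << 23 → word 0x0088429b
id:8 = 58 → 0x3a << 24 → word 0x3a88429b
word = 0x3a88429b → little-endian bytes:
  [0]=0x9b  [1]=0x42  [2]=0x88  [3]=0x3a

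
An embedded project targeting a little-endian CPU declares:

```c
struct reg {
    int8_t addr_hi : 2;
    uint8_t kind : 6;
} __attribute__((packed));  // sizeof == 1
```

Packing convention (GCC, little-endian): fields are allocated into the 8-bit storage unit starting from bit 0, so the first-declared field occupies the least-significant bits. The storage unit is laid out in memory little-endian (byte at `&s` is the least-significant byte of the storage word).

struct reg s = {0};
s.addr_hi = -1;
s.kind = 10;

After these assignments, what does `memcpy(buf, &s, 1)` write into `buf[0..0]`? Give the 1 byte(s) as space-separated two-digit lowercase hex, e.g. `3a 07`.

2b

addr_hi:2 = -1 → 0x3 << 0 → word 0x03
kind:6 = 10 → 0xa << 2 → word 0x2b
word = 0x2b → little-endian bytes:
  [0]=0x2b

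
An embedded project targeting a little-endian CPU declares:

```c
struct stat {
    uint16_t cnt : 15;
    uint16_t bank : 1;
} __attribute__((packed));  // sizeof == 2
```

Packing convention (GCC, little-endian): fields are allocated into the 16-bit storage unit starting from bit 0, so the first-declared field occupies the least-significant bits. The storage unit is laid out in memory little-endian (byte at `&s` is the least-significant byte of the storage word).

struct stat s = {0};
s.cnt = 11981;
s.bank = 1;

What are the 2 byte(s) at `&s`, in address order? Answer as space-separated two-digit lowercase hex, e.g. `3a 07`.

cnt (15b) val=11981 bits=0x2ecd at bit 0: 0x2ecd
bank (1b) val=1 bits=0x1 at bit 15: 0xaecd
word = 0xaecd → little-endian bytes:
  [0]=0xcd  [1]=0xae

cd ae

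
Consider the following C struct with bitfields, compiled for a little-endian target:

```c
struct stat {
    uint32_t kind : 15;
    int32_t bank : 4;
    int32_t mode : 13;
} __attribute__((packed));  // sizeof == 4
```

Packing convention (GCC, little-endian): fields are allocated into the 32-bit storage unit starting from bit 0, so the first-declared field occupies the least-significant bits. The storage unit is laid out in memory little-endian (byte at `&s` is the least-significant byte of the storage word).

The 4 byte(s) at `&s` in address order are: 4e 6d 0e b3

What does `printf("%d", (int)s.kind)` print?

[0]=0x4e [1]=0x6d [2]=0x0e [3]=0xb3 (little-endian) → word 0xb30e6d4e
kind [0+:15] = (word>>0) & 0x7fff = 27982  ←
bank [15+:4] = (word>>15) & 0xf = 12
mode [19+:13] = (word>>19) & 0x1fff = 5729

27982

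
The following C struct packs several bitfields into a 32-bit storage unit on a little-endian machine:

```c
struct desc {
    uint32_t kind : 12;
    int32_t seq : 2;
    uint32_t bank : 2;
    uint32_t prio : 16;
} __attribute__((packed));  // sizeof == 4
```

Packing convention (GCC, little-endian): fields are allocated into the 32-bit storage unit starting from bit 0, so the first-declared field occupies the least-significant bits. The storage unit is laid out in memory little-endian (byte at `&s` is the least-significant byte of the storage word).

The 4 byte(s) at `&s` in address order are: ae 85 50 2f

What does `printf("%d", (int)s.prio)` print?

12112

[0]=0xae [1]=0x85 [2]=0x50 [3]=0x2f (little-endian) → word 0x2f5085ae
kind:12 @ bit 0 → (0x2f5085ae>>0)&0xfff = 0x5ae
seq:2 @ bit 12 → (0x2f5085ae>>12)&0x3 = 0x0
bank:2 @ bit 14 → (0x2f5085ae>>14)&0x3 = 0x2
prio:16 @ bit 16 → (0x2f5085ae>>16)&0xffff = 0x2f50  ←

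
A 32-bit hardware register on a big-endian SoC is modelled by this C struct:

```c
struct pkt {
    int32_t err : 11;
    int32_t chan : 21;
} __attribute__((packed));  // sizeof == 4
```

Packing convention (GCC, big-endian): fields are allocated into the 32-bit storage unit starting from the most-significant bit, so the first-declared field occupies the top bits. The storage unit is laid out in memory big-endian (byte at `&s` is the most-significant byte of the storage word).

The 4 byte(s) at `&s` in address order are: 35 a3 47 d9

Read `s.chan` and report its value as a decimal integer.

[0]=0x35 [1]=0xa3 [2]=0x47 [3]=0xd9 (big-endian) → word 0x35a347d9
err [21+:11] = (word>>21) & 0x7ff = 429
chan [0+:21] = (word>>0) & 0x1fffff = 215001  ←
chan signed 21b, MSB=0: value = 215001

215001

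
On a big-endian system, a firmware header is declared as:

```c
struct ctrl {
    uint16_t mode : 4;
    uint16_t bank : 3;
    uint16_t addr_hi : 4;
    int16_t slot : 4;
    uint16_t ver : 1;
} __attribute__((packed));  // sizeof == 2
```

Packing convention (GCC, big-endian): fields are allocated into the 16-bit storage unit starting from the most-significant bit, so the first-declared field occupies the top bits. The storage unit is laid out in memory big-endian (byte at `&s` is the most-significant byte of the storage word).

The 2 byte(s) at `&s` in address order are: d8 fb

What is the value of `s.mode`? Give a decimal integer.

[0]=0xd8 [1]=0xfb (big-endian) → word 0xd8fb
mode:4 @ bit 12 → (0xd8fb>>12)&0xf = 0xd  ←
bank:3 @ bit 9 → (0xd8fb>>9)&0x7 = 0x4
addr_hi:4 @ bit 5 → (0xd8fb>>5)&0xf = 0x7
slot:4 @ bit 1 → (0xd8fb>>1)&0xf = 0xd
ver:1 @ bit 0 → (0xd8fb>>0)&0x1 = 0x1

13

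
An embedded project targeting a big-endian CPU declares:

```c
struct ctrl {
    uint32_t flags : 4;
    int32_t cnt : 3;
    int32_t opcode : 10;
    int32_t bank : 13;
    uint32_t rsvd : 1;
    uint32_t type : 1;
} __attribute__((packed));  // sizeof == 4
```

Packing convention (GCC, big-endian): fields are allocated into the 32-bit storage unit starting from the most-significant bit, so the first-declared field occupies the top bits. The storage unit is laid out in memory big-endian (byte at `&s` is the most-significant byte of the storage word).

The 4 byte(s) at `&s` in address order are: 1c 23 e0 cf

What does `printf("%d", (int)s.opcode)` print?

71

[0]=0x1c [1]=0x23 [2]=0xe0 [3]=0xcf (big-endian) → word 0x1c23e0cf
flags [28+:4] = (word>>28) & 0xf = 1
cnt [25+:3] = (word>>25) & 0x7 = 6
opcode [15+:10] = (word>>15) & 0x3ff = 71  ←
bank [2+:13] = (word>>2) & 0x1fff = 6195
rsvd [1+:1] = (word>>1) & 0x1 = 1
type [0+:1] = (word>>0) & 0x1 = 1
opcode signed 10b, MSB=0: value = 71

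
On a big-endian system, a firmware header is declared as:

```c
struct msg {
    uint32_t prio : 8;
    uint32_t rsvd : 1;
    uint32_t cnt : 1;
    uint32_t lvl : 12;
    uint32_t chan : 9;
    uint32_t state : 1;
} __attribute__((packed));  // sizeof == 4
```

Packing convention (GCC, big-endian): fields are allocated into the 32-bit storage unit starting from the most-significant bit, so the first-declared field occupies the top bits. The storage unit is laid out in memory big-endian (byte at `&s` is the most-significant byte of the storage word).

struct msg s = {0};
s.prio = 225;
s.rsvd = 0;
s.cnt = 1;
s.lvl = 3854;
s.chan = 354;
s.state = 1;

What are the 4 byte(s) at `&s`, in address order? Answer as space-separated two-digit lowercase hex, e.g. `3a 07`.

e1 7c 3a c5

prio (8b) val=225 bits=0xe1 at bit 24: 0xe1000000
rsvd (1b) val=0 bits=0x0 at bit 23: 0xe1000000
cnt (1b) val=1 bits=0x1 at bit 22: 0xe1400000
lvl (12b) val=3854 bits=0xf0e at bit 10: 0xe17c3800
chan (9b) val=354 bits=0x162 at bit 1: 0xe17c3ac4
state (1b) val=1 bits=0x1 at bit 0: 0xe17c3ac5
word = 0xe17c3ac5 → big-endian bytes:
  [0]=0xe1  [1]=0x7c  [2]=0x3a  [3]=0xc5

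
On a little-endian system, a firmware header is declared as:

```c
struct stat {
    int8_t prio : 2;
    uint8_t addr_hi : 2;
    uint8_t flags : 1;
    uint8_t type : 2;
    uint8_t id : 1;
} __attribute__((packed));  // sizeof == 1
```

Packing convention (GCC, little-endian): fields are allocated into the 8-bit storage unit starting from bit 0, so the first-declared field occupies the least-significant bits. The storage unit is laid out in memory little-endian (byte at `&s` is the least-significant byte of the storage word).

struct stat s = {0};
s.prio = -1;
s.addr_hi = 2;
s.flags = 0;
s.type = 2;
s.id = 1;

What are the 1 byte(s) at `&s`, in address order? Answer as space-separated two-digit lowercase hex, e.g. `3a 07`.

cb

prio:2 = -1 → 0x3 << 0 → word 0x03
addr_hi:2 = 2 → 0x2 << 2 → word 0x0b
flags:1 = 0 → 0x0 << 4 → word 0x0b
type:2 = 2 → 0x2 << 5 → word 0x4b
id:1 = 1 → 0x1 << 7 → word 0xcb
word = 0xcb → little-endian bytes:
  [0]=0xcb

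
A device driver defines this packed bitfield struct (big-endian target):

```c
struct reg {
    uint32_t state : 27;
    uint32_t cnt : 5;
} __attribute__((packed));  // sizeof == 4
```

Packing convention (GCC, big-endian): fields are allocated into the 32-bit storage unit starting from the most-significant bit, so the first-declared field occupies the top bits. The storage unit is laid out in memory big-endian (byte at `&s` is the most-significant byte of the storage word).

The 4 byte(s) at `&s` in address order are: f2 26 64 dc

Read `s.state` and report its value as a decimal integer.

126956326

[0]=0xf2 [1]=0x26 [2]=0x64 [3]=0xdc (big-endian) → word 0xf22664dc
state [5+:27] = (word>>5) & 0x7ffffff = 126956326  ←
cnt [0+:5] = (word>>0) & 0x1f = 28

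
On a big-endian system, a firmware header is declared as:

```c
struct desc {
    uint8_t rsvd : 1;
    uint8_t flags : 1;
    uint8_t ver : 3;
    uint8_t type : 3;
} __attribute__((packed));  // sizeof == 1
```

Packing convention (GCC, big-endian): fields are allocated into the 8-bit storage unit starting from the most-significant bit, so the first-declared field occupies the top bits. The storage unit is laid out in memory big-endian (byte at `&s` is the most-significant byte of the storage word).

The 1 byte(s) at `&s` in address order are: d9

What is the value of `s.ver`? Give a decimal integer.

[0]=0xd9 (big-endian) → word 0xd9
rsvd:1 @ bit 7 → (0xd9>>7)&0x1 = 0x1
flags:1 @ bit 6 → (0xd9>>6)&0x1 = 0x1
ver:3 @ bit 3 → (0xd9>>3)&0x7 = 0x3  ←
type:3 @ bit 0 → (0xd9>>0)&0x7 = 0x1

3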